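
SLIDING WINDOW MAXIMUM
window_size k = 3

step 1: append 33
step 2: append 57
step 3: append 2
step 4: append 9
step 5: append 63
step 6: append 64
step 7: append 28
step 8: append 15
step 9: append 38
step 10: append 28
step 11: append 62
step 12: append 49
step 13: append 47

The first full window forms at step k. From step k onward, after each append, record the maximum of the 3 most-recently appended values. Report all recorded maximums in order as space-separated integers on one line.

step 1: append 33 -> window=[33] (not full yet)
step 2: append 57 -> window=[33, 57] (not full yet)
step 3: append 2 -> window=[33, 57, 2] -> max=57
step 4: append 9 -> window=[57, 2, 9] -> max=57
step 5: append 63 -> window=[2, 9, 63] -> max=63
step 6: append 64 -> window=[9, 63, 64] -> max=64
step 7: append 28 -> window=[63, 64, 28] -> max=64
step 8: append 15 -> window=[64, 28, 15] -> max=64
step 9: append 38 -> window=[28, 15, 38] -> max=38
step 10: append 28 -> window=[15, 38, 28] -> max=38
step 11: append 62 -> window=[38, 28, 62] -> max=62
step 12: append 49 -> window=[28, 62, 49] -> max=62
step 13: append 47 -> window=[62, 49, 47] -> max=62

Answer: 57 57 63 64 64 64 38 38 62 62 62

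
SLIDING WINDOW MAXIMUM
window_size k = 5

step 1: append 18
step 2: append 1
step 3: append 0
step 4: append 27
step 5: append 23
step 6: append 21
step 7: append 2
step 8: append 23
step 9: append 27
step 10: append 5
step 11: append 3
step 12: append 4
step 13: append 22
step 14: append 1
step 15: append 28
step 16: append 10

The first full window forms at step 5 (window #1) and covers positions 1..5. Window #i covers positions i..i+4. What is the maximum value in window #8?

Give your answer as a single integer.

step 1: append 18 -> window=[18] (not full yet)
step 2: append 1 -> window=[18, 1] (not full yet)
step 3: append 0 -> window=[18, 1, 0] (not full yet)
step 4: append 27 -> window=[18, 1, 0, 27] (not full yet)
step 5: append 23 -> window=[18, 1, 0, 27, 23] -> max=27
step 6: append 21 -> window=[1, 0, 27, 23, 21] -> max=27
step 7: append 2 -> window=[0, 27, 23, 21, 2] -> max=27
step 8: append 23 -> window=[27, 23, 21, 2, 23] -> max=27
step 9: append 27 -> window=[23, 21, 2, 23, 27] -> max=27
step 10: append 5 -> window=[21, 2, 23, 27, 5] -> max=27
step 11: append 3 -> window=[2, 23, 27, 5, 3] -> max=27
step 12: append 4 -> window=[23, 27, 5, 3, 4] -> max=27
Window #8 max = 27

Answer: 27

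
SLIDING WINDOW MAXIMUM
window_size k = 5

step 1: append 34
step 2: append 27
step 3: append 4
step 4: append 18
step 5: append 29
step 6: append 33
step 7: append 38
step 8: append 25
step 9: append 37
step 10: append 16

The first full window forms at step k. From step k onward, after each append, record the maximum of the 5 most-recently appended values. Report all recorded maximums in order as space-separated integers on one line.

Answer: 34 33 38 38 38 38

Derivation:
step 1: append 34 -> window=[34] (not full yet)
step 2: append 27 -> window=[34, 27] (not full yet)
step 3: append 4 -> window=[34, 27, 4] (not full yet)
step 4: append 18 -> window=[34, 27, 4, 18] (not full yet)
step 5: append 29 -> window=[34, 27, 4, 18, 29] -> max=34
step 6: append 33 -> window=[27, 4, 18, 29, 33] -> max=33
step 7: append 38 -> window=[4, 18, 29, 33, 38] -> max=38
step 8: append 25 -> window=[18, 29, 33, 38, 25] -> max=38
step 9: append 37 -> window=[29, 33, 38, 25, 37] -> max=38
step 10: append 16 -> window=[33, 38, 25, 37, 16] -> max=38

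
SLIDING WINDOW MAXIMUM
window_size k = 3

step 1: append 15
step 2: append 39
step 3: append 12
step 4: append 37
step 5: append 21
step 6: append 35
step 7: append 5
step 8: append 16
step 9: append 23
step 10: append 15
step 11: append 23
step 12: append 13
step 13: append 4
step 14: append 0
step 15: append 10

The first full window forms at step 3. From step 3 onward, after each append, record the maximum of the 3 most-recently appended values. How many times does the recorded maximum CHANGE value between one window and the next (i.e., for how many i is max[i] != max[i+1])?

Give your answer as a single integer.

step 1: append 15 -> window=[15] (not full yet)
step 2: append 39 -> window=[15, 39] (not full yet)
step 3: append 12 -> window=[15, 39, 12] -> max=39
step 4: append 37 -> window=[39, 12, 37] -> max=39
step 5: append 21 -> window=[12, 37, 21] -> max=37
step 6: append 35 -> window=[37, 21, 35] -> max=37
step 7: append 5 -> window=[21, 35, 5] -> max=35
step 8: append 16 -> window=[35, 5, 16] -> max=35
step 9: append 23 -> window=[5, 16, 23] -> max=23
step 10: append 15 -> window=[16, 23, 15] -> max=23
step 11: append 23 -> window=[23, 15, 23] -> max=23
step 12: append 13 -> window=[15, 23, 13] -> max=23
step 13: append 4 -> window=[23, 13, 4] -> max=23
step 14: append 0 -> window=[13, 4, 0] -> max=13
step 15: append 10 -> window=[4, 0, 10] -> max=10
Recorded maximums: 39 39 37 37 35 35 23 23 23 23 23 13 10
Changes between consecutive maximums: 5

Answer: 5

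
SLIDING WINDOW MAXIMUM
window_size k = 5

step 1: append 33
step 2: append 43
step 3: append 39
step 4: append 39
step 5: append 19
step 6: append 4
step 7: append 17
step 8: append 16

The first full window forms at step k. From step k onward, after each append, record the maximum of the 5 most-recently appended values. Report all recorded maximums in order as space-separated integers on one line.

step 1: append 33 -> window=[33] (not full yet)
step 2: append 43 -> window=[33, 43] (not full yet)
step 3: append 39 -> window=[33, 43, 39] (not full yet)
step 4: append 39 -> window=[33, 43, 39, 39] (not full yet)
step 5: append 19 -> window=[33, 43, 39, 39, 19] -> max=43
step 6: append 4 -> window=[43, 39, 39, 19, 4] -> max=43
step 7: append 17 -> window=[39, 39, 19, 4, 17] -> max=39
step 8: append 16 -> window=[39, 19, 4, 17, 16] -> max=39

Answer: 43 43 39 39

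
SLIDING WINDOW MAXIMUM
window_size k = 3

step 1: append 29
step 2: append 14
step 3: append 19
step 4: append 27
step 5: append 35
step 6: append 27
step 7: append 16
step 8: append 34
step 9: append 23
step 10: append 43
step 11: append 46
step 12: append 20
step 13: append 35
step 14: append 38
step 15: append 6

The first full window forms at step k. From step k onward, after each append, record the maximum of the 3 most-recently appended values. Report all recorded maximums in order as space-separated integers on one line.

step 1: append 29 -> window=[29] (not full yet)
step 2: append 14 -> window=[29, 14] (not full yet)
step 3: append 19 -> window=[29, 14, 19] -> max=29
step 4: append 27 -> window=[14, 19, 27] -> max=27
step 5: append 35 -> window=[19, 27, 35] -> max=35
step 6: append 27 -> window=[27, 35, 27] -> max=35
step 7: append 16 -> window=[35, 27, 16] -> max=35
step 8: append 34 -> window=[27, 16, 34] -> max=34
step 9: append 23 -> window=[16, 34, 23] -> max=34
step 10: append 43 -> window=[34, 23, 43] -> max=43
step 11: append 46 -> window=[23, 43, 46] -> max=46
step 12: append 20 -> window=[43, 46, 20] -> max=46
step 13: append 35 -> window=[46, 20, 35] -> max=46
step 14: append 38 -> window=[20, 35, 38] -> max=38
step 15: append 6 -> window=[35, 38, 6] -> max=38

Answer: 29 27 35 35 35 34 34 43 46 46 46 38 38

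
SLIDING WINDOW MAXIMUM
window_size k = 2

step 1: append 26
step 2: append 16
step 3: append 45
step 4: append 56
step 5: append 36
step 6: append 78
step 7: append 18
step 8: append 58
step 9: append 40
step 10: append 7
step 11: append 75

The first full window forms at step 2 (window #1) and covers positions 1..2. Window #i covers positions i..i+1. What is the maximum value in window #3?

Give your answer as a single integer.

Answer: 56

Derivation:
step 1: append 26 -> window=[26] (not full yet)
step 2: append 16 -> window=[26, 16] -> max=26
step 3: append 45 -> window=[16, 45] -> max=45
step 4: append 56 -> window=[45, 56] -> max=56
Window #3 max = 56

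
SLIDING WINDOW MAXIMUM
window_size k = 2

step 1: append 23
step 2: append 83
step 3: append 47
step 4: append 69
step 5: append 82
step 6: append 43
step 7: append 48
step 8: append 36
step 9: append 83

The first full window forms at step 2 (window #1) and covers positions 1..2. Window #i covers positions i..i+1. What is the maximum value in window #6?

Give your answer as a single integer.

Answer: 48

Derivation:
step 1: append 23 -> window=[23] (not full yet)
step 2: append 83 -> window=[23, 83] -> max=83
step 3: append 47 -> window=[83, 47] -> max=83
step 4: append 69 -> window=[47, 69] -> max=69
step 5: append 82 -> window=[69, 82] -> max=82
step 6: append 43 -> window=[82, 43] -> max=82
step 7: append 48 -> window=[43, 48] -> max=48
Window #6 max = 48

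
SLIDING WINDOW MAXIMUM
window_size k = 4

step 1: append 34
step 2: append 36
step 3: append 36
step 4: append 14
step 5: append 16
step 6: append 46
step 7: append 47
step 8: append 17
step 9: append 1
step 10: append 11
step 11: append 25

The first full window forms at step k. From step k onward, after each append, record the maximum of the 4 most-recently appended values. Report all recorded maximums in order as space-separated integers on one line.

step 1: append 34 -> window=[34] (not full yet)
step 2: append 36 -> window=[34, 36] (not full yet)
step 3: append 36 -> window=[34, 36, 36] (not full yet)
step 4: append 14 -> window=[34, 36, 36, 14] -> max=36
step 5: append 16 -> window=[36, 36, 14, 16] -> max=36
step 6: append 46 -> window=[36, 14, 16, 46] -> max=46
step 7: append 47 -> window=[14, 16, 46, 47] -> max=47
step 8: append 17 -> window=[16, 46, 47, 17] -> max=47
step 9: append 1 -> window=[46, 47, 17, 1] -> max=47
step 10: append 11 -> window=[47, 17, 1, 11] -> max=47
step 11: append 25 -> window=[17, 1, 11, 25] -> max=25

Answer: 36 36 46 47 47 47 47 25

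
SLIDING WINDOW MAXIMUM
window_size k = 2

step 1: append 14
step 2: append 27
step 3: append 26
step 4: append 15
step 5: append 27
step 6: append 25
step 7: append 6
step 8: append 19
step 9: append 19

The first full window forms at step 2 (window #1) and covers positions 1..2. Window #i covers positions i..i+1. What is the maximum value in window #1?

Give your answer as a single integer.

step 1: append 14 -> window=[14] (not full yet)
step 2: append 27 -> window=[14, 27] -> max=27
Window #1 max = 27

Answer: 27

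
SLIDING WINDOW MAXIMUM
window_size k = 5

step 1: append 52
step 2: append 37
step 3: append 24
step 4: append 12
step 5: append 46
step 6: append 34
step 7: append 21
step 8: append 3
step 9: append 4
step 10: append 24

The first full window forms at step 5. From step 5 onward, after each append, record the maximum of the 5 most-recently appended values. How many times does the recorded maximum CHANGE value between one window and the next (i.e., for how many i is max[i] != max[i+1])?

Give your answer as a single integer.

step 1: append 52 -> window=[52] (not full yet)
step 2: append 37 -> window=[52, 37] (not full yet)
step 3: append 24 -> window=[52, 37, 24] (not full yet)
step 4: append 12 -> window=[52, 37, 24, 12] (not full yet)
step 5: append 46 -> window=[52, 37, 24, 12, 46] -> max=52
step 6: append 34 -> window=[37, 24, 12, 46, 34] -> max=46
step 7: append 21 -> window=[24, 12, 46, 34, 21] -> max=46
step 8: append 3 -> window=[12, 46, 34, 21, 3] -> max=46
step 9: append 4 -> window=[46, 34, 21, 3, 4] -> max=46
step 10: append 24 -> window=[34, 21, 3, 4, 24] -> max=34
Recorded maximums: 52 46 46 46 46 34
Changes between consecutive maximums: 2

Answer: 2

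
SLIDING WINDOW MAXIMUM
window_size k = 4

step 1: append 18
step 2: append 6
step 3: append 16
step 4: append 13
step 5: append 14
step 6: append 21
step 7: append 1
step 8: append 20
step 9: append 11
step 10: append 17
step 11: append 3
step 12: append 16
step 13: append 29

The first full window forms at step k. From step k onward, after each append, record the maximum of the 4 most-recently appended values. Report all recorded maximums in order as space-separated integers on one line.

step 1: append 18 -> window=[18] (not full yet)
step 2: append 6 -> window=[18, 6] (not full yet)
step 3: append 16 -> window=[18, 6, 16] (not full yet)
step 4: append 13 -> window=[18, 6, 16, 13] -> max=18
step 5: append 14 -> window=[6, 16, 13, 14] -> max=16
step 6: append 21 -> window=[16, 13, 14, 21] -> max=21
step 7: append 1 -> window=[13, 14, 21, 1] -> max=21
step 8: append 20 -> window=[14, 21, 1, 20] -> max=21
step 9: append 11 -> window=[21, 1, 20, 11] -> max=21
step 10: append 17 -> window=[1, 20, 11, 17] -> max=20
step 11: append 3 -> window=[20, 11, 17, 3] -> max=20
step 12: append 16 -> window=[11, 17, 3, 16] -> max=17
step 13: append 29 -> window=[17, 3, 16, 29] -> max=29

Answer: 18 16 21 21 21 21 20 20 17 29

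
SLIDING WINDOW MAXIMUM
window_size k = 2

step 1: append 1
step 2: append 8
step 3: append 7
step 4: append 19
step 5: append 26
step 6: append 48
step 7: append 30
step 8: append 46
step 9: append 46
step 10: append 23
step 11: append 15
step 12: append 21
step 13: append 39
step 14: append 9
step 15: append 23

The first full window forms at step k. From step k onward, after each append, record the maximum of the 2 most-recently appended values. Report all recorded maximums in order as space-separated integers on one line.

step 1: append 1 -> window=[1] (not full yet)
step 2: append 8 -> window=[1, 8] -> max=8
step 3: append 7 -> window=[8, 7] -> max=8
step 4: append 19 -> window=[7, 19] -> max=19
step 5: append 26 -> window=[19, 26] -> max=26
step 6: append 48 -> window=[26, 48] -> max=48
step 7: append 30 -> window=[48, 30] -> max=48
step 8: append 46 -> window=[30, 46] -> max=46
step 9: append 46 -> window=[46, 46] -> max=46
step 10: append 23 -> window=[46, 23] -> max=46
step 11: append 15 -> window=[23, 15] -> max=23
step 12: append 21 -> window=[15, 21] -> max=21
step 13: append 39 -> window=[21, 39] -> max=39
step 14: append 9 -> window=[39, 9] -> max=39
step 15: append 23 -> window=[9, 23] -> max=23

Answer: 8 8 19 26 48 48 46 46 46 23 21 39 39 23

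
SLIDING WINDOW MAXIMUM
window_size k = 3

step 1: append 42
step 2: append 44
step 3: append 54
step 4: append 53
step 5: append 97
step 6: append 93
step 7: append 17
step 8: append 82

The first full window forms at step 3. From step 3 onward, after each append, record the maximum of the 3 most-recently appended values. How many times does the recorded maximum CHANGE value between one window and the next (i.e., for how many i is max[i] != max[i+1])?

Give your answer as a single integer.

Answer: 2

Derivation:
step 1: append 42 -> window=[42] (not full yet)
step 2: append 44 -> window=[42, 44] (not full yet)
step 3: append 54 -> window=[42, 44, 54] -> max=54
step 4: append 53 -> window=[44, 54, 53] -> max=54
step 5: append 97 -> window=[54, 53, 97] -> max=97
step 6: append 93 -> window=[53, 97, 93] -> max=97
step 7: append 17 -> window=[97, 93, 17] -> max=97
step 8: append 82 -> window=[93, 17, 82] -> max=93
Recorded maximums: 54 54 97 97 97 93
Changes between consecutive maximums: 2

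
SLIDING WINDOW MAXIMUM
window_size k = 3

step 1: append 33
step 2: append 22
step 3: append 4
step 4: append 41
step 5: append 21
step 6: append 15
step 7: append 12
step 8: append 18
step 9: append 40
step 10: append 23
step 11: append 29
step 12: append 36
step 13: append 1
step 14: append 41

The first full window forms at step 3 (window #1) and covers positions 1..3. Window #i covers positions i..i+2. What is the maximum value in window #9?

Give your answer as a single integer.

step 1: append 33 -> window=[33] (not full yet)
step 2: append 22 -> window=[33, 22] (not full yet)
step 3: append 4 -> window=[33, 22, 4] -> max=33
step 4: append 41 -> window=[22, 4, 41] -> max=41
step 5: append 21 -> window=[4, 41, 21] -> max=41
step 6: append 15 -> window=[41, 21, 15] -> max=41
step 7: append 12 -> window=[21, 15, 12] -> max=21
step 8: append 18 -> window=[15, 12, 18] -> max=18
step 9: append 40 -> window=[12, 18, 40] -> max=40
step 10: append 23 -> window=[18, 40, 23] -> max=40
step 11: append 29 -> window=[40, 23, 29] -> max=40
Window #9 max = 40

Answer: 40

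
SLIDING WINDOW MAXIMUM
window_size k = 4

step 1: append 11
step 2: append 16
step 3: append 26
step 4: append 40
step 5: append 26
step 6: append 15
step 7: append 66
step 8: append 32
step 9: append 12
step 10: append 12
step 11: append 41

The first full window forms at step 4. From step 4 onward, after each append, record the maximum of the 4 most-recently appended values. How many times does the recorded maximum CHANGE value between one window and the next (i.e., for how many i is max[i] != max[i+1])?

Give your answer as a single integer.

Answer: 2

Derivation:
step 1: append 11 -> window=[11] (not full yet)
step 2: append 16 -> window=[11, 16] (not full yet)
step 3: append 26 -> window=[11, 16, 26] (not full yet)
step 4: append 40 -> window=[11, 16, 26, 40] -> max=40
step 5: append 26 -> window=[16, 26, 40, 26] -> max=40
step 6: append 15 -> window=[26, 40, 26, 15] -> max=40
step 7: append 66 -> window=[40, 26, 15, 66] -> max=66
step 8: append 32 -> window=[26, 15, 66, 32] -> max=66
step 9: append 12 -> window=[15, 66, 32, 12] -> max=66
step 10: append 12 -> window=[66, 32, 12, 12] -> max=66
step 11: append 41 -> window=[32, 12, 12, 41] -> max=41
Recorded maximums: 40 40 40 66 66 66 66 41
Changes between consecutive maximums: 2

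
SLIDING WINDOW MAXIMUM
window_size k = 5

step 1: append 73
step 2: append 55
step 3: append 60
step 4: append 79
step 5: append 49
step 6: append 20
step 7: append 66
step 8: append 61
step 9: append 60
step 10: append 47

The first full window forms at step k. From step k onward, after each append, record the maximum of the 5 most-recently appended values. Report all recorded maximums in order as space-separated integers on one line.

Answer: 79 79 79 79 66 66

Derivation:
step 1: append 73 -> window=[73] (not full yet)
step 2: append 55 -> window=[73, 55] (not full yet)
step 3: append 60 -> window=[73, 55, 60] (not full yet)
step 4: append 79 -> window=[73, 55, 60, 79] (not full yet)
step 5: append 49 -> window=[73, 55, 60, 79, 49] -> max=79
step 6: append 20 -> window=[55, 60, 79, 49, 20] -> max=79
step 7: append 66 -> window=[60, 79, 49, 20, 66] -> max=79
step 8: append 61 -> window=[79, 49, 20, 66, 61] -> max=79
step 9: append 60 -> window=[49, 20, 66, 61, 60] -> max=66
step 10: append 47 -> window=[20, 66, 61, 60, 47] -> max=66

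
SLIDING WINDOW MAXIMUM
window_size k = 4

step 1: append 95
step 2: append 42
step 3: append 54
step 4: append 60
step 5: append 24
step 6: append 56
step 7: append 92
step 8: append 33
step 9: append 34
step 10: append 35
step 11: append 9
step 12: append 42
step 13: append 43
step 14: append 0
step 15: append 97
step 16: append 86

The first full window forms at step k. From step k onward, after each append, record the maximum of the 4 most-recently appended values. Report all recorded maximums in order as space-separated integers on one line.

Answer: 95 60 60 92 92 92 92 35 42 43 43 97 97

Derivation:
step 1: append 95 -> window=[95] (not full yet)
step 2: append 42 -> window=[95, 42] (not full yet)
step 3: append 54 -> window=[95, 42, 54] (not full yet)
step 4: append 60 -> window=[95, 42, 54, 60] -> max=95
step 5: append 24 -> window=[42, 54, 60, 24] -> max=60
step 6: append 56 -> window=[54, 60, 24, 56] -> max=60
step 7: append 92 -> window=[60, 24, 56, 92] -> max=92
step 8: append 33 -> window=[24, 56, 92, 33] -> max=92
step 9: append 34 -> window=[56, 92, 33, 34] -> max=92
step 10: append 35 -> window=[92, 33, 34, 35] -> max=92
step 11: append 9 -> window=[33, 34, 35, 9] -> max=35
step 12: append 42 -> window=[34, 35, 9, 42] -> max=42
step 13: append 43 -> window=[35, 9, 42, 43] -> max=43
step 14: append 0 -> window=[9, 42, 43, 0] -> max=43
step 15: append 97 -> window=[42, 43, 0, 97] -> max=97
step 16: append 86 -> window=[43, 0, 97, 86] -> max=97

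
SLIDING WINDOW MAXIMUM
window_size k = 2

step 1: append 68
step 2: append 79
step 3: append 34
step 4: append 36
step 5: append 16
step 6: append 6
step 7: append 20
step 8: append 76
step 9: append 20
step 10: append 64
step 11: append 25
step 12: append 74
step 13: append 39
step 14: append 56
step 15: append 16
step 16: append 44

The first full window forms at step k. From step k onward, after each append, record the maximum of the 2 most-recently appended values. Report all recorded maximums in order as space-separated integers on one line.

Answer: 79 79 36 36 16 20 76 76 64 64 74 74 56 56 44

Derivation:
step 1: append 68 -> window=[68] (not full yet)
step 2: append 79 -> window=[68, 79] -> max=79
step 3: append 34 -> window=[79, 34] -> max=79
step 4: append 36 -> window=[34, 36] -> max=36
step 5: append 16 -> window=[36, 16] -> max=36
step 6: append 6 -> window=[16, 6] -> max=16
step 7: append 20 -> window=[6, 20] -> max=20
step 8: append 76 -> window=[20, 76] -> max=76
step 9: append 20 -> window=[76, 20] -> max=76
step 10: append 64 -> window=[20, 64] -> max=64
step 11: append 25 -> window=[64, 25] -> max=64
step 12: append 74 -> window=[25, 74] -> max=74
step 13: append 39 -> window=[74, 39] -> max=74
step 14: append 56 -> window=[39, 56] -> max=56
step 15: append 16 -> window=[56, 16] -> max=56
step 16: append 44 -> window=[16, 44] -> max=44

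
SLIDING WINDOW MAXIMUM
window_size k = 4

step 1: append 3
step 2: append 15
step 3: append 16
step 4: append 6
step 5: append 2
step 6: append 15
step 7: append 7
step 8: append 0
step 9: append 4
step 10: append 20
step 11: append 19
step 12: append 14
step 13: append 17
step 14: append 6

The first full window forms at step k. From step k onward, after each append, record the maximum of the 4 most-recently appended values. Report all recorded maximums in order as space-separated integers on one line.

step 1: append 3 -> window=[3] (not full yet)
step 2: append 15 -> window=[3, 15] (not full yet)
step 3: append 16 -> window=[3, 15, 16] (not full yet)
step 4: append 6 -> window=[3, 15, 16, 6] -> max=16
step 5: append 2 -> window=[15, 16, 6, 2] -> max=16
step 6: append 15 -> window=[16, 6, 2, 15] -> max=16
step 7: append 7 -> window=[6, 2, 15, 7] -> max=15
step 8: append 0 -> window=[2, 15, 7, 0] -> max=15
step 9: append 4 -> window=[15, 7, 0, 4] -> max=15
step 10: append 20 -> window=[7, 0, 4, 20] -> max=20
step 11: append 19 -> window=[0, 4, 20, 19] -> max=20
step 12: append 14 -> window=[4, 20, 19, 14] -> max=20
step 13: append 17 -> window=[20, 19, 14, 17] -> max=20
step 14: append 6 -> window=[19, 14, 17, 6] -> max=19

Answer: 16 16 16 15 15 15 20 20 20 20 19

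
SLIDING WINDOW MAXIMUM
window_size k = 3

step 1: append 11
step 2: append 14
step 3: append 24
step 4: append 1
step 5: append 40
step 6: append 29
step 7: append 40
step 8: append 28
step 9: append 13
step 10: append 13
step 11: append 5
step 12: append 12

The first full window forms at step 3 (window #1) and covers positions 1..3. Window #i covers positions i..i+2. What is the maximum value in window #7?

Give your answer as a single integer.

Answer: 40

Derivation:
step 1: append 11 -> window=[11] (not full yet)
step 2: append 14 -> window=[11, 14] (not full yet)
step 3: append 24 -> window=[11, 14, 24] -> max=24
step 4: append 1 -> window=[14, 24, 1] -> max=24
step 5: append 40 -> window=[24, 1, 40] -> max=40
step 6: append 29 -> window=[1, 40, 29] -> max=40
step 7: append 40 -> window=[40, 29, 40] -> max=40
step 8: append 28 -> window=[29, 40, 28] -> max=40
step 9: append 13 -> window=[40, 28, 13] -> max=40
Window #7 max = 40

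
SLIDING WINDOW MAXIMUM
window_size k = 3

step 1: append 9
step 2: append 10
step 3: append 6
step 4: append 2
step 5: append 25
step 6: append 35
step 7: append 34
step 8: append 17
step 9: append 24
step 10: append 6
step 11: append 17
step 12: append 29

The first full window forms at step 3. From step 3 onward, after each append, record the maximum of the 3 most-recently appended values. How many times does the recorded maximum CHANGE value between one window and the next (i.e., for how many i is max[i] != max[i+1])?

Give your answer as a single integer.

Answer: 5

Derivation:
step 1: append 9 -> window=[9] (not full yet)
step 2: append 10 -> window=[9, 10] (not full yet)
step 3: append 6 -> window=[9, 10, 6] -> max=10
step 4: append 2 -> window=[10, 6, 2] -> max=10
step 5: append 25 -> window=[6, 2, 25] -> max=25
step 6: append 35 -> window=[2, 25, 35] -> max=35
step 7: append 34 -> window=[25, 35, 34] -> max=35
step 8: append 17 -> window=[35, 34, 17] -> max=35
step 9: append 24 -> window=[34, 17, 24] -> max=34
step 10: append 6 -> window=[17, 24, 6] -> max=24
step 11: append 17 -> window=[24, 6, 17] -> max=24
step 12: append 29 -> window=[6, 17, 29] -> max=29
Recorded maximums: 10 10 25 35 35 35 34 24 24 29
Changes between consecutive maximums: 5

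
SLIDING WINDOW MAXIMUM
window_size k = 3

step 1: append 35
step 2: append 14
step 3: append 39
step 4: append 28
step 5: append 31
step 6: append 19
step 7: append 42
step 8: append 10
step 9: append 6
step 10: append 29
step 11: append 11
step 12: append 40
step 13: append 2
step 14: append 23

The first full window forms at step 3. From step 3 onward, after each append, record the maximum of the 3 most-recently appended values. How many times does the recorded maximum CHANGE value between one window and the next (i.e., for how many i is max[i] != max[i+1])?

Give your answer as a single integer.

step 1: append 35 -> window=[35] (not full yet)
step 2: append 14 -> window=[35, 14] (not full yet)
step 3: append 39 -> window=[35, 14, 39] -> max=39
step 4: append 28 -> window=[14, 39, 28] -> max=39
step 5: append 31 -> window=[39, 28, 31] -> max=39
step 6: append 19 -> window=[28, 31, 19] -> max=31
step 7: append 42 -> window=[31, 19, 42] -> max=42
step 8: append 10 -> window=[19, 42, 10] -> max=42
step 9: append 6 -> window=[42, 10, 6] -> max=42
step 10: append 29 -> window=[10, 6, 29] -> max=29
step 11: append 11 -> window=[6, 29, 11] -> max=29
step 12: append 40 -> window=[29, 11, 40] -> max=40
step 13: append 2 -> window=[11, 40, 2] -> max=40
step 14: append 23 -> window=[40, 2, 23] -> max=40
Recorded maximums: 39 39 39 31 42 42 42 29 29 40 40 40
Changes between consecutive maximums: 4

Answer: 4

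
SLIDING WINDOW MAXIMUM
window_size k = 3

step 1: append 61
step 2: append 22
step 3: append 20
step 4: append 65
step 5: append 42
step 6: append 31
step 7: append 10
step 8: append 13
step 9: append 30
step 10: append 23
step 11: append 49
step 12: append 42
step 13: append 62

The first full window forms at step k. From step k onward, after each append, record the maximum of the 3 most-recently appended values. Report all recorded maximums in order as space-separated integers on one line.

step 1: append 61 -> window=[61] (not full yet)
step 2: append 22 -> window=[61, 22] (not full yet)
step 3: append 20 -> window=[61, 22, 20] -> max=61
step 4: append 65 -> window=[22, 20, 65] -> max=65
step 5: append 42 -> window=[20, 65, 42] -> max=65
step 6: append 31 -> window=[65, 42, 31] -> max=65
step 7: append 10 -> window=[42, 31, 10] -> max=42
step 8: append 13 -> window=[31, 10, 13] -> max=31
step 9: append 30 -> window=[10, 13, 30] -> max=30
step 10: append 23 -> window=[13, 30, 23] -> max=30
step 11: append 49 -> window=[30, 23, 49] -> max=49
step 12: append 42 -> window=[23, 49, 42] -> max=49
step 13: append 62 -> window=[49, 42, 62] -> max=62

Answer: 61 65 65 65 42 31 30 30 49 49 62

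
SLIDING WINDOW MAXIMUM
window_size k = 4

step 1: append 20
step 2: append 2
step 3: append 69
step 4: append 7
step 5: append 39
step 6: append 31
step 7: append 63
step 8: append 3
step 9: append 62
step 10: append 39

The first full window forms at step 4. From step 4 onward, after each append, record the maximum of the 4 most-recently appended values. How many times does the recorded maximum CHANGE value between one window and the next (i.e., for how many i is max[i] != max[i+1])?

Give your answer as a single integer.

step 1: append 20 -> window=[20] (not full yet)
step 2: append 2 -> window=[20, 2] (not full yet)
step 3: append 69 -> window=[20, 2, 69] (not full yet)
step 4: append 7 -> window=[20, 2, 69, 7] -> max=69
step 5: append 39 -> window=[2, 69, 7, 39] -> max=69
step 6: append 31 -> window=[69, 7, 39, 31] -> max=69
step 7: append 63 -> window=[7, 39, 31, 63] -> max=63
step 8: append 3 -> window=[39, 31, 63, 3] -> max=63
step 9: append 62 -> window=[31, 63, 3, 62] -> max=63
step 10: append 39 -> window=[63, 3, 62, 39] -> max=63
Recorded maximums: 69 69 69 63 63 63 63
Changes between consecutive maximums: 1

Answer: 1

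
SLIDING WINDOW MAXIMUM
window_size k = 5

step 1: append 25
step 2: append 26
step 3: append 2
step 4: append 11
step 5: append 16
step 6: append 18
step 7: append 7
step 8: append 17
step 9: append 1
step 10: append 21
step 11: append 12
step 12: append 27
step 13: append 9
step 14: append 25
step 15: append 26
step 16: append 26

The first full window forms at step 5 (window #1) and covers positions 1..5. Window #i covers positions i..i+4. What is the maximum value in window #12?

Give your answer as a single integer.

Answer: 27

Derivation:
step 1: append 25 -> window=[25] (not full yet)
step 2: append 26 -> window=[25, 26] (not full yet)
step 3: append 2 -> window=[25, 26, 2] (not full yet)
step 4: append 11 -> window=[25, 26, 2, 11] (not full yet)
step 5: append 16 -> window=[25, 26, 2, 11, 16] -> max=26
step 6: append 18 -> window=[26, 2, 11, 16, 18] -> max=26
step 7: append 7 -> window=[2, 11, 16, 18, 7] -> max=18
step 8: append 17 -> window=[11, 16, 18, 7, 17] -> max=18
step 9: append 1 -> window=[16, 18, 7, 17, 1] -> max=18
step 10: append 21 -> window=[18, 7, 17, 1, 21] -> max=21
step 11: append 12 -> window=[7, 17, 1, 21, 12] -> max=21
step 12: append 27 -> window=[17, 1, 21, 12, 27] -> max=27
step 13: append 9 -> window=[1, 21, 12, 27, 9] -> max=27
step 14: append 25 -> window=[21, 12, 27, 9, 25] -> max=27
step 15: append 26 -> window=[12, 27, 9, 25, 26] -> max=27
step 16: append 26 -> window=[27, 9, 25, 26, 26] -> max=27
Window #12 max = 27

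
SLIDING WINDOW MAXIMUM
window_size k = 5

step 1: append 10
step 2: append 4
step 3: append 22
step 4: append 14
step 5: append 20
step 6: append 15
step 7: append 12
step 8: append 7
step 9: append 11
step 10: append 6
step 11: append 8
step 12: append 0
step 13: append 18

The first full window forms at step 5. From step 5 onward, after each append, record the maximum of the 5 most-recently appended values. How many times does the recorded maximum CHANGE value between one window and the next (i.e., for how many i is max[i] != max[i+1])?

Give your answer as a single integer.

step 1: append 10 -> window=[10] (not full yet)
step 2: append 4 -> window=[10, 4] (not full yet)
step 3: append 22 -> window=[10, 4, 22] (not full yet)
step 4: append 14 -> window=[10, 4, 22, 14] (not full yet)
step 5: append 20 -> window=[10, 4, 22, 14, 20] -> max=22
step 6: append 15 -> window=[4, 22, 14, 20, 15] -> max=22
step 7: append 12 -> window=[22, 14, 20, 15, 12] -> max=22
step 8: append 7 -> window=[14, 20, 15, 12, 7] -> max=20
step 9: append 11 -> window=[20, 15, 12, 7, 11] -> max=20
step 10: append 6 -> window=[15, 12, 7, 11, 6] -> max=15
step 11: append 8 -> window=[12, 7, 11, 6, 8] -> max=12
step 12: append 0 -> window=[7, 11, 6, 8, 0] -> max=11
step 13: append 18 -> window=[11, 6, 8, 0, 18] -> max=18
Recorded maximums: 22 22 22 20 20 15 12 11 18
Changes between consecutive maximums: 5

Answer: 5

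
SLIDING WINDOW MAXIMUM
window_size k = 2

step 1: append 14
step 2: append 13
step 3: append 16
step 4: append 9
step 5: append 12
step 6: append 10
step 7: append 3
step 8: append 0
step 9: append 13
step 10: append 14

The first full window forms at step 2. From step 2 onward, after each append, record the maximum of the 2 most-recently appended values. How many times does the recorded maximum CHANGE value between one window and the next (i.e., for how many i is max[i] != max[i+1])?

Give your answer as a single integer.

Answer: 6

Derivation:
step 1: append 14 -> window=[14] (not full yet)
step 2: append 13 -> window=[14, 13] -> max=14
step 3: append 16 -> window=[13, 16] -> max=16
step 4: append 9 -> window=[16, 9] -> max=16
step 5: append 12 -> window=[9, 12] -> max=12
step 6: append 10 -> window=[12, 10] -> max=12
step 7: append 3 -> window=[10, 3] -> max=10
step 8: append 0 -> window=[3, 0] -> max=3
step 9: append 13 -> window=[0, 13] -> max=13
step 10: append 14 -> window=[13, 14] -> max=14
Recorded maximums: 14 16 16 12 12 10 3 13 14
Changes between consecutive maximums: 6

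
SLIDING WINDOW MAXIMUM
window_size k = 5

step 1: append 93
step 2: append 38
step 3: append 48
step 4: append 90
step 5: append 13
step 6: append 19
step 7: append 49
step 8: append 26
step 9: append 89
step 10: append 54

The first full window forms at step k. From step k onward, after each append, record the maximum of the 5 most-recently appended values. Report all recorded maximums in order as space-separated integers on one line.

step 1: append 93 -> window=[93] (not full yet)
step 2: append 38 -> window=[93, 38] (not full yet)
step 3: append 48 -> window=[93, 38, 48] (not full yet)
step 4: append 90 -> window=[93, 38, 48, 90] (not full yet)
step 5: append 13 -> window=[93, 38, 48, 90, 13] -> max=93
step 6: append 19 -> window=[38, 48, 90, 13, 19] -> max=90
step 7: append 49 -> window=[48, 90, 13, 19, 49] -> max=90
step 8: append 26 -> window=[90, 13, 19, 49, 26] -> max=90
step 9: append 89 -> window=[13, 19, 49, 26, 89] -> max=89
step 10: append 54 -> window=[19, 49, 26, 89, 54] -> max=89

Answer: 93 90 90 90 89 89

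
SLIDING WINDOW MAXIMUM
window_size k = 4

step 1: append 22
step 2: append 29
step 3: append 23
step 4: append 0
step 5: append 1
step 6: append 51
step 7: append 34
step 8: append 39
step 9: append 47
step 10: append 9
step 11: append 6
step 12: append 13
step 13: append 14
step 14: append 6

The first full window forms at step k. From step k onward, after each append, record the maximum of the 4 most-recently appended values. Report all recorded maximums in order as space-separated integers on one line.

step 1: append 22 -> window=[22] (not full yet)
step 2: append 29 -> window=[22, 29] (not full yet)
step 3: append 23 -> window=[22, 29, 23] (not full yet)
step 4: append 0 -> window=[22, 29, 23, 0] -> max=29
step 5: append 1 -> window=[29, 23, 0, 1] -> max=29
step 6: append 51 -> window=[23, 0, 1, 51] -> max=51
step 7: append 34 -> window=[0, 1, 51, 34] -> max=51
step 8: append 39 -> window=[1, 51, 34, 39] -> max=51
step 9: append 47 -> window=[51, 34, 39, 47] -> max=51
step 10: append 9 -> window=[34, 39, 47, 9] -> max=47
step 11: append 6 -> window=[39, 47, 9, 6] -> max=47
step 12: append 13 -> window=[47, 9, 6, 13] -> max=47
step 13: append 14 -> window=[9, 6, 13, 14] -> max=14
step 14: append 6 -> window=[6, 13, 14, 6] -> max=14

Answer: 29 29 51 51 51 51 47 47 47 14 14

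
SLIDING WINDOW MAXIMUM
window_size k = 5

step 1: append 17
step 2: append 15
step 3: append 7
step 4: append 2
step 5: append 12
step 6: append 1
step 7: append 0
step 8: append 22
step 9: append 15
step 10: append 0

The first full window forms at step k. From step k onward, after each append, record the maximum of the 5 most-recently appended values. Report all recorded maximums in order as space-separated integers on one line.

step 1: append 17 -> window=[17] (not full yet)
step 2: append 15 -> window=[17, 15] (not full yet)
step 3: append 7 -> window=[17, 15, 7] (not full yet)
step 4: append 2 -> window=[17, 15, 7, 2] (not full yet)
step 5: append 12 -> window=[17, 15, 7, 2, 12] -> max=17
step 6: append 1 -> window=[15, 7, 2, 12, 1] -> max=15
step 7: append 0 -> window=[7, 2, 12, 1, 0] -> max=12
step 8: append 22 -> window=[2, 12, 1, 0, 22] -> max=22
step 9: append 15 -> window=[12, 1, 0, 22, 15] -> max=22
step 10: append 0 -> window=[1, 0, 22, 15, 0] -> max=22

Answer: 17 15 12 22 22 22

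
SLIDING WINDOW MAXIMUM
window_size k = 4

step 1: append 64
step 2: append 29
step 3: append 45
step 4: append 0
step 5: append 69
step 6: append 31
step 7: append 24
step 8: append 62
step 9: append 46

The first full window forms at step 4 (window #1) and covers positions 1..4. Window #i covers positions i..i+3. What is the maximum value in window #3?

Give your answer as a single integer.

Answer: 69

Derivation:
step 1: append 64 -> window=[64] (not full yet)
step 2: append 29 -> window=[64, 29] (not full yet)
step 3: append 45 -> window=[64, 29, 45] (not full yet)
step 4: append 0 -> window=[64, 29, 45, 0] -> max=64
step 5: append 69 -> window=[29, 45, 0, 69] -> max=69
step 6: append 31 -> window=[45, 0, 69, 31] -> max=69
Window #3 max = 69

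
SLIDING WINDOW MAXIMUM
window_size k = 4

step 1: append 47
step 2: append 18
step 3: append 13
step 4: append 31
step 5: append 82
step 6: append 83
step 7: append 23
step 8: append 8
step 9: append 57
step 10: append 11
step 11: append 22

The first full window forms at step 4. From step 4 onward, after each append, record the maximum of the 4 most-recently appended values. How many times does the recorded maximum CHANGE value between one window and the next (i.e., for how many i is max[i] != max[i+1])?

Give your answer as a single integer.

Answer: 3

Derivation:
step 1: append 47 -> window=[47] (not full yet)
step 2: append 18 -> window=[47, 18] (not full yet)
step 3: append 13 -> window=[47, 18, 13] (not full yet)
step 4: append 31 -> window=[47, 18, 13, 31] -> max=47
step 5: append 82 -> window=[18, 13, 31, 82] -> max=82
step 6: append 83 -> window=[13, 31, 82, 83] -> max=83
step 7: append 23 -> window=[31, 82, 83, 23] -> max=83
step 8: append 8 -> window=[82, 83, 23, 8] -> max=83
step 9: append 57 -> window=[83, 23, 8, 57] -> max=83
step 10: append 11 -> window=[23, 8, 57, 11] -> max=57
step 11: append 22 -> window=[8, 57, 11, 22] -> max=57
Recorded maximums: 47 82 83 83 83 83 57 57
Changes between consecutive maximums: 3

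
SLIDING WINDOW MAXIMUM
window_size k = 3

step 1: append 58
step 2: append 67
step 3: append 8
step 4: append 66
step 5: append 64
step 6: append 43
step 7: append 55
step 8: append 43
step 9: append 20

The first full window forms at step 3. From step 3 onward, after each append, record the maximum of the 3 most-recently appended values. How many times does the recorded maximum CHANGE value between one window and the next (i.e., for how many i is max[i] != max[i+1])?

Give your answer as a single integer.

Answer: 3

Derivation:
step 1: append 58 -> window=[58] (not full yet)
step 2: append 67 -> window=[58, 67] (not full yet)
step 3: append 8 -> window=[58, 67, 8] -> max=67
step 4: append 66 -> window=[67, 8, 66] -> max=67
step 5: append 64 -> window=[8, 66, 64] -> max=66
step 6: append 43 -> window=[66, 64, 43] -> max=66
step 7: append 55 -> window=[64, 43, 55] -> max=64
step 8: append 43 -> window=[43, 55, 43] -> max=55
step 9: append 20 -> window=[55, 43, 20] -> max=55
Recorded maximums: 67 67 66 66 64 55 55
Changes between consecutive maximums: 3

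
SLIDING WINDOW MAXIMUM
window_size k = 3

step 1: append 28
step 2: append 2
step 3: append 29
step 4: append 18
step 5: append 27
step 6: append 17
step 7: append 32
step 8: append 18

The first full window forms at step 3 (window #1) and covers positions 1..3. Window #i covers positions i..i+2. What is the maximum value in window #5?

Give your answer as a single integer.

Answer: 32

Derivation:
step 1: append 28 -> window=[28] (not full yet)
step 2: append 2 -> window=[28, 2] (not full yet)
step 3: append 29 -> window=[28, 2, 29] -> max=29
step 4: append 18 -> window=[2, 29, 18] -> max=29
step 5: append 27 -> window=[29, 18, 27] -> max=29
step 6: append 17 -> window=[18, 27, 17] -> max=27
step 7: append 32 -> window=[27, 17, 32] -> max=32
Window #5 max = 32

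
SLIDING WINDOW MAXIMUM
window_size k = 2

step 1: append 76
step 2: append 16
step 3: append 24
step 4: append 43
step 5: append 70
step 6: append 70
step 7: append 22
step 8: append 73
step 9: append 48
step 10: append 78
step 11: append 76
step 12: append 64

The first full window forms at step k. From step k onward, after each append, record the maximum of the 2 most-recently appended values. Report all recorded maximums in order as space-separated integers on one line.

Answer: 76 24 43 70 70 70 73 73 78 78 76

Derivation:
step 1: append 76 -> window=[76] (not full yet)
step 2: append 16 -> window=[76, 16] -> max=76
step 3: append 24 -> window=[16, 24] -> max=24
step 4: append 43 -> window=[24, 43] -> max=43
step 5: append 70 -> window=[43, 70] -> max=70
step 6: append 70 -> window=[70, 70] -> max=70
step 7: append 22 -> window=[70, 22] -> max=70
step 8: append 73 -> window=[22, 73] -> max=73
step 9: append 48 -> window=[73, 48] -> max=73
step 10: append 78 -> window=[48, 78] -> max=78
step 11: append 76 -> window=[78, 76] -> max=78
step 12: append 64 -> window=[76, 64] -> max=76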